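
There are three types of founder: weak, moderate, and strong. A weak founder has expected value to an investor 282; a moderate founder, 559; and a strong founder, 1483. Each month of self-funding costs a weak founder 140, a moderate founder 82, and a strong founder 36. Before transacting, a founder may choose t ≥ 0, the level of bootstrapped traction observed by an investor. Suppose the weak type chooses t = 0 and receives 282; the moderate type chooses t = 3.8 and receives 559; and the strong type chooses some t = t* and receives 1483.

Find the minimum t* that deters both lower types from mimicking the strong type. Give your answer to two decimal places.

15.07

Moderate type (on-path payoff 559 − 82×3.8 = 247.4) won't mimic when 247.4 ≥ 1483 − 82·t*, i.e. t* ≥ 15.07.
Weak type (on-path payoff 282) won't mimic when 282 ≥ 1483 − 140·t*, i.e. t* ≥ 8.58.
Both must hold, so t* = max(8.58, 15.07) = 15.07. The moderate type's constraint binds.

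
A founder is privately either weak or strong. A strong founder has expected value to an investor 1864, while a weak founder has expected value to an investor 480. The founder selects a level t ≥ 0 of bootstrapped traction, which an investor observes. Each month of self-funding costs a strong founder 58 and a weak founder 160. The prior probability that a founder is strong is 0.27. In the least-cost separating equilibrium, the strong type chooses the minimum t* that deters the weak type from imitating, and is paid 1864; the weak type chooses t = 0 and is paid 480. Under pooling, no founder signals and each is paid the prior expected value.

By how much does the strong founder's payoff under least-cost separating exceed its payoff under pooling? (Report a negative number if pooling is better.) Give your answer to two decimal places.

Least-cost separating signal: t* solves 480 = 1864 − 160·t*, so t* = (1864 − 480)/160 = 8.65.
Strong type's separating payoff: 1864 − 58 × t* = 1864 − 58 × (1864 − 480)/160 = 1864 − 80272/160 = 1362.3.
Pooling payoff: 0.27 × 1864 + 0.73 × 480 = 853.68.
Difference: 1362.3 − 853.68 = 508.62.
The strong type prefers to separate.

508.62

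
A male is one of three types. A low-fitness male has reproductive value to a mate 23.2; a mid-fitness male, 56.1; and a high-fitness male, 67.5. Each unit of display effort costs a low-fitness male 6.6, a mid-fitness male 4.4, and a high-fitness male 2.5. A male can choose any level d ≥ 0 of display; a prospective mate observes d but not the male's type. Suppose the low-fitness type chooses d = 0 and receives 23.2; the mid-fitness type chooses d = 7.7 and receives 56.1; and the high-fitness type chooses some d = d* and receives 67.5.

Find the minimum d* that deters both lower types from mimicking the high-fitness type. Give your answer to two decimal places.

Mid-fitness type (on-path payoff 56.1 − 4.4×7.7 = 22.22) won't mimic when 22.22 ≥ 67.5 − 4.4·d*, i.e. d* ≥ 10.29.
Low-fitness type (on-path payoff 23.2) won't mimic when 23.2 ≥ 67.5 − 6.6·d*, i.e. d* ≥ 6.71.
Both must hold, so d* = max(6.71, 10.29) = 10.29. The mid-fitness type's constraint binds.

10.29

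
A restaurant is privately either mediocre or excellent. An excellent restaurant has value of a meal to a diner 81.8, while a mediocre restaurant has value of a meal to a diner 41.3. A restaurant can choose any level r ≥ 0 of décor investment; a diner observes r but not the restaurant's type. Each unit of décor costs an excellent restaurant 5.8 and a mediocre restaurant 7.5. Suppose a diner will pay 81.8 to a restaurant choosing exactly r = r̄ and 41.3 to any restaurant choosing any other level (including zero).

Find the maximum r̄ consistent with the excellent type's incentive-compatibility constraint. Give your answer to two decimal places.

6.98

Choosing r̄ yields the excellent type 81.8 − 5.8·r̄; choosing zero yields 41.3.
The excellent type is indifferent at 81.8 − 5.8·r̄ = 41.3, i.e. r̄ = (81.8 − 41.3) / 5.8 ≈ 6.98.
For any r̄ above 6.98 the excellent type would rather pool at zero, so separation collapses.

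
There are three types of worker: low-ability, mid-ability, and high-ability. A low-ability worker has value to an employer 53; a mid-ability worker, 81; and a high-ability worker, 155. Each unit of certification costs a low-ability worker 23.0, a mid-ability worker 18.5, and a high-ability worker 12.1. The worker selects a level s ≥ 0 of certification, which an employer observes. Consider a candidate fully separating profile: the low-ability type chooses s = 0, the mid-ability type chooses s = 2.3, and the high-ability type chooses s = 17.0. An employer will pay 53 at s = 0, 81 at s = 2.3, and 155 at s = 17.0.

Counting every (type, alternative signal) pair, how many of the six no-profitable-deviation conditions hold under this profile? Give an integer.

Mid-ability (own payoff 81 − 18.5×2.3 = 38.45): to s=0 gives 53 → profitable ✗; to s=17.0 gives 155 − 18.5×17.0 = -159.5 → no gain ✓.
High-ability (own payoff 155 − 12.1×17.0 = -50.7): to s=0 gives 53 → profitable ✗; to s=2.3 gives 81 − 12.1×2.3 = 53.17 → profitable ✗.
Low-ability (own payoff 53): to s=2.3 gives 81 − 23.0×2.3 = 28.1 → no gain ✓; to s=17.0 gives 155 − 23.0×17.0 = -236 → no gain ✓.
3 of the 6 constraints hold; not an equilibrium.

3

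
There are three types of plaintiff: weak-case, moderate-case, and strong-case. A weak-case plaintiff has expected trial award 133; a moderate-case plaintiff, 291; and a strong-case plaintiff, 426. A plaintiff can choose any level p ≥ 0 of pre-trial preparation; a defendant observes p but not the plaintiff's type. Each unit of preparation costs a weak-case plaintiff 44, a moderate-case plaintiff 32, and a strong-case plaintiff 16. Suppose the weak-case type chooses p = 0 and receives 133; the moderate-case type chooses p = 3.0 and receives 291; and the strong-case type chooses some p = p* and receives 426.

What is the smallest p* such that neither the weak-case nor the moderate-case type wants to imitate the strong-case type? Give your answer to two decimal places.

Weak-case type (on-path payoff 133) won't mimic when 133 ≥ 426 − 44·p*, i.e. p* ≥ 6.66.
Moderate-case type (on-path payoff 291 − 32×3.0 = 195) won't mimic when 195 ≥ 426 − 32·p*, i.e. p* ≥ 7.22.
Both must hold, so p* = max(6.66, 7.22) = 7.22. The moderate-case type's constraint binds.

7.22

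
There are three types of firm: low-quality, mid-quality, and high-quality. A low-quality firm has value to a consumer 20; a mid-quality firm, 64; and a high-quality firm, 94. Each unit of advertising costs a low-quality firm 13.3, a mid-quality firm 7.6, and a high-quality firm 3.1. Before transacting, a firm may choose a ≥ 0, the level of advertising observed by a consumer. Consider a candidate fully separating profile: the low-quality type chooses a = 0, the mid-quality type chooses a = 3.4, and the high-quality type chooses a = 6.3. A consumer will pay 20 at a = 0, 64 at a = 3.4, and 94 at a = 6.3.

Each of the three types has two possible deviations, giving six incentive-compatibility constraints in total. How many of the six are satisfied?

5

Mid-quality (own payoff 64 − 7.6×3.4 = 38.16): to a=0 gives 20 → no gain ✓; to a=6.3 gives 94 − 7.6×6.3 = 46.12 → profitable ✗.
High-quality (own payoff 94 − 3.1×6.3 = 74.47): to a=0 gives 20 → no gain ✓; to a=3.4 gives 64 − 3.1×3.4 = 53.46 → no gain ✓.
Low-quality (own payoff 20): to a=3.4 gives 64 − 13.3×3.4 = 18.78 → no gain ✓; to a=6.3 gives 94 − 13.3×6.3 = 10.21 → no gain ✓.
5 of the 6 constraints hold; not an equilibrium.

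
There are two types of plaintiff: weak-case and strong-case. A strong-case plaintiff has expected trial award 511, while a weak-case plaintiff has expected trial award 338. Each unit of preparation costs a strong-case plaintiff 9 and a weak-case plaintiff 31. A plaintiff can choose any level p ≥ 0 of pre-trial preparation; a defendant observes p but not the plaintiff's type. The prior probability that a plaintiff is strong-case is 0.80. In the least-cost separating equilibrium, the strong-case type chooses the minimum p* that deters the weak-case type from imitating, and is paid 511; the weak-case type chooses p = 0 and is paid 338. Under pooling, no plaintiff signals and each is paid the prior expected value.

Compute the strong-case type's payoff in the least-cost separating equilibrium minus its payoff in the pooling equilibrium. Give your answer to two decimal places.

Least-cost separating signal: p* solves 338 = 511 − 31·p*, so p* = (511 − 338)/31 ≈ 5.5806.
Strong-case type's separating payoff: 511 − 9 × p* = 511 − 9 × (511 − 338)/31 = 511 − 1557/31 ≈ 460.7742.
Pooling payoff: 0.80 × 511 + 0.20 × 338 = 476.4.
Difference: 460.7742 − 476.4 = -15.6258, i.e. -15.63 to two decimal places.
The strong-case type would prefer the pooling outcome.

-15.63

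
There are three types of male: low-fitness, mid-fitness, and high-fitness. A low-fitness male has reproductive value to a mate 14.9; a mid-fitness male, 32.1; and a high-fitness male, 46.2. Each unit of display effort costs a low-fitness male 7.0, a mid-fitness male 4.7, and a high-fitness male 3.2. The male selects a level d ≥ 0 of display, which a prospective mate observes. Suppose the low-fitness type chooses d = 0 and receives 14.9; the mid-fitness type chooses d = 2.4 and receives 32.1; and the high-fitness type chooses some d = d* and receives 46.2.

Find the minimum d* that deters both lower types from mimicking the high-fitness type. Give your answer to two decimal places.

Low-fitness type (on-path payoff 14.9) won't mimic when 14.9 ≥ 46.2 − 7.0·d*, i.e. d* ≥ 4.47.
Mid-fitness type (on-path payoff 32.1 − 4.7×2.4 = 20.82) won't mimic when 20.82 ≥ 46.2 − 4.7·d*, i.e. d* ≥ 5.40.
Both must hold, so d* = max(4.47, 5.40) = 5.40. The mid-fitness type's constraint binds.

5.40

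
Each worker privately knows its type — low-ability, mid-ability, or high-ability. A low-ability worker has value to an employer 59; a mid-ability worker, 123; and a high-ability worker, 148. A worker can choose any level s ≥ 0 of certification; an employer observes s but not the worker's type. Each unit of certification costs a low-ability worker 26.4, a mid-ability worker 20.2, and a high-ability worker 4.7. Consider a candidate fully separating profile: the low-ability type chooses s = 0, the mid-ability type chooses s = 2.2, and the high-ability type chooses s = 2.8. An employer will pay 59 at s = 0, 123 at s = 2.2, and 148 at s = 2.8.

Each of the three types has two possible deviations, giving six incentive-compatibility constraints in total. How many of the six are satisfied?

Low-ability (own payoff 59): to s=2.2 gives 123 − 26.4×2.2 = 64.92 → profitable ✗; to s=2.8 gives 148 − 26.4×2.8 = 74.08 → profitable ✗.
Mid-ability (own payoff 123 − 20.2×2.2 = 78.56): to s=0 gives 59 → no gain ✓; to s=2.8 gives 148 − 20.2×2.8 = 91.44 → profitable ✗.
High-ability (own payoff 148 − 4.7×2.8 = 134.84): to s=0 gives 59 → no gain ✓; to s=2.2 gives 123 − 4.7×2.2 = 112.66 → no gain ✓.
3 of the 6 constraints hold; not an equilibrium.

3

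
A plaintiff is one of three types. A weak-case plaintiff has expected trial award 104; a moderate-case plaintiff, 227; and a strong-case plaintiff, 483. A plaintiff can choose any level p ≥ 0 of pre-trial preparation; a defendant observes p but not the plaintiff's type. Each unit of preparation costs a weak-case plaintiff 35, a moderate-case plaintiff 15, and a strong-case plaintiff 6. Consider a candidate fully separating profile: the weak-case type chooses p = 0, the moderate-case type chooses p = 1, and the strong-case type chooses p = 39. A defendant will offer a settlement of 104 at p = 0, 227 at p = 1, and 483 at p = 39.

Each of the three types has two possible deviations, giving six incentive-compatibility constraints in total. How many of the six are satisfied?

5

Weak-case (own payoff 104): to p=1 gives 227 − 35×1 = 192 → profitable ✗; to p=39 gives 483 − 35×39 = -882 → no gain ✓.
Strong-case (own payoff 483 − 6×39 = 249): to p=0 gives 104 → no gain ✓; to p=1 gives 227 − 6×1 = 221 → no gain ✓.
Moderate-case (own payoff 227 − 15×1 = 212): to p=0 gives 104 → no gain ✓; to p=39 gives 483 − 15×39 = -102 → no gain ✓.
5 of the 6 constraints hold; not an equilibrium.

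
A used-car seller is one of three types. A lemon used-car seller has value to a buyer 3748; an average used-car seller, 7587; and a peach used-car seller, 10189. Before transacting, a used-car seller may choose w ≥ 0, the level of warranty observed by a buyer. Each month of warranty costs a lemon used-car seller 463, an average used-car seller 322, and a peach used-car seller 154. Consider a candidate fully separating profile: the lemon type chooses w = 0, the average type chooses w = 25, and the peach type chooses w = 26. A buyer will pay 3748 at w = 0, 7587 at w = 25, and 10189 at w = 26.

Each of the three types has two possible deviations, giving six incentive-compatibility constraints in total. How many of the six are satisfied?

4

Peach (own payoff 10189 − 154×26 = 6185): to w=0 gives 3748 → no gain ✓; to w=25 gives 7587 − 154×25 = 3737 → no gain ✓.
Lemon (own payoff 3748): to w=25 gives 7587 − 463×25 = -3988 → no gain ✓; to w=26 gives 10189 − 463×26 = -1849 → no gain ✓.
Average (own payoff 7587 − 322×25 = -463): to w=0 gives 3748 → profitable ✗; to w=26 gives 10189 − 322×26 = 1817 → profitable ✗.
4 of the 6 constraints hold; not an equilibrium.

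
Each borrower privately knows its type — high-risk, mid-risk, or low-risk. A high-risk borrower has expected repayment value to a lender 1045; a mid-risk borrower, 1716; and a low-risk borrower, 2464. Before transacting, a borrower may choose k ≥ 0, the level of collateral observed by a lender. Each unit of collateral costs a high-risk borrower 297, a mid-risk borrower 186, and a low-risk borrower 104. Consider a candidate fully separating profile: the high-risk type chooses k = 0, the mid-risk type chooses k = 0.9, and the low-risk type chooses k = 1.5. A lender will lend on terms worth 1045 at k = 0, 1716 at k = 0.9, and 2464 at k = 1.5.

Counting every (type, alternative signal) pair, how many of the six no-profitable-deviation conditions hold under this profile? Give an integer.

Mid-risk (own payoff 1716 − 186×0.9 = 1548.6): to k=0 gives 1045 → no gain ✓; to k=1.5 gives 2464 − 186×1.5 = 2185 → profitable ✗.
High-risk (own payoff 1045): to k=0.9 gives 1716 − 297×0.9 = 1448.7 → profitable ✗; to k=1.5 gives 2464 − 297×1.5 = 2018.5 → profitable ✗.
Low-risk (own payoff 2464 − 104×1.5 = 2308): to k=0 gives 1045 → no gain ✓; to k=0.9 gives 1716 − 104×0.9 = 1622.4 → no gain ✓.
3 of the 6 constraints hold; not an equilibrium.

3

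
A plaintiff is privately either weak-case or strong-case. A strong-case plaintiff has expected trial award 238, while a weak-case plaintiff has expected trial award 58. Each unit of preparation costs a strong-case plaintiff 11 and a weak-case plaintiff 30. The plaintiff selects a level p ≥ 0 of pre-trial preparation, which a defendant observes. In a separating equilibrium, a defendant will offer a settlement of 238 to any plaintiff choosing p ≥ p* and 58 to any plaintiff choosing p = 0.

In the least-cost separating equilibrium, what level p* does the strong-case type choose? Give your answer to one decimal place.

A weak-case plaintiff choosing p = 0 receives 58.
Imitating at p* instead would pay 238 at cost 30·p*, netting 238 − 30·p*.
Indifference: 58 = 238 − 30·p*, so p* = (238 − 58) / 30 = 6.0.
This is the weak-case type's binding incentive-compatibility constraint; any p ≥ 6.0 sustains separation on that side.

6.0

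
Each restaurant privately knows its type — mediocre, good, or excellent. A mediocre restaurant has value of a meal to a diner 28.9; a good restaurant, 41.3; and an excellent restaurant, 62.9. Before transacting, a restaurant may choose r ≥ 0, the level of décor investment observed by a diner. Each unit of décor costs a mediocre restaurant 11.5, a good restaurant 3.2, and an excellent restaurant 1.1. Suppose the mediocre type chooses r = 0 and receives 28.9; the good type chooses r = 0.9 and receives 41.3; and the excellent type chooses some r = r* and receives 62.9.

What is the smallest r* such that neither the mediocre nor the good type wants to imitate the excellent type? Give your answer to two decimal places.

7.65

Good type (on-path payoff 41.3 − 3.2×0.9 = 38.42) won't mimic when 38.42 ≥ 62.9 − 3.2·r*, i.e. r* ≥ 7.65.
Mediocre type (on-path payoff 28.9) won't mimic when 28.9 ≥ 62.9 − 11.5·r*, i.e. r* ≥ 2.96.
Both must hold, so r* = max(2.96, 7.65) = 7.65. The good type's constraint binds.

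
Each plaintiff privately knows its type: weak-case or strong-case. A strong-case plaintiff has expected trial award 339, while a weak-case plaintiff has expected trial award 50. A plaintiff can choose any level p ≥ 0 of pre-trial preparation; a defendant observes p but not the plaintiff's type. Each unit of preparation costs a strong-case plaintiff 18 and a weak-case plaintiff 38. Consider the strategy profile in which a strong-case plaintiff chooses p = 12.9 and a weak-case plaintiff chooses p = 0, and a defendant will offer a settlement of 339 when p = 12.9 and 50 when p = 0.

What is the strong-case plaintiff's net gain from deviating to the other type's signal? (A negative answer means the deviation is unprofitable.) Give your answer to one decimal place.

-56.8

Playing p = 12.9 the strong-case plaintiff receives 339 − 18 × 12.9 = 106.8.
Deviating to p = 0 yields 50 instead.
Gain from deviating: 50 − 106.8 = -56.8.
The gain is negative, so the strong-case type's incentive-compatibility constraint is satisfied.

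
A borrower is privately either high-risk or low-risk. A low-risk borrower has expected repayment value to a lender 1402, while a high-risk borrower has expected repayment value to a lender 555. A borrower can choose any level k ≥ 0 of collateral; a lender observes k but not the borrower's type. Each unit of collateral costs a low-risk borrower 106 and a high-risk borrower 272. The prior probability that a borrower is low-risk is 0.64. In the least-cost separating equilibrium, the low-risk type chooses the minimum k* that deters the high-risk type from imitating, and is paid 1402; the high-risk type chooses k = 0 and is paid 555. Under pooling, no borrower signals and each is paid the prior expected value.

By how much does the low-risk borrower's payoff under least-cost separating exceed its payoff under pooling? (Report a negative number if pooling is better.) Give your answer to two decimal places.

-25.16

Least-cost separating signal: k* solves 555 = 1402 − 272·k*, so k* = (1402 − 555)/272 ≈ 3.1140.
Low-risk type's separating payoff: 1402 − 106 × k* = 1402 − 106 × (1402 − 555)/272 = 1402 − 89782/272 ≈ 1071.9191.
Pooling payoff: 0.64 × 1402 + 0.36 × 555 = 1097.08.
Difference: 1071.9191 − 1097.08 = -25.1609, i.e. -25.16 to two decimal places.
The low-risk type would prefer the pooling outcome.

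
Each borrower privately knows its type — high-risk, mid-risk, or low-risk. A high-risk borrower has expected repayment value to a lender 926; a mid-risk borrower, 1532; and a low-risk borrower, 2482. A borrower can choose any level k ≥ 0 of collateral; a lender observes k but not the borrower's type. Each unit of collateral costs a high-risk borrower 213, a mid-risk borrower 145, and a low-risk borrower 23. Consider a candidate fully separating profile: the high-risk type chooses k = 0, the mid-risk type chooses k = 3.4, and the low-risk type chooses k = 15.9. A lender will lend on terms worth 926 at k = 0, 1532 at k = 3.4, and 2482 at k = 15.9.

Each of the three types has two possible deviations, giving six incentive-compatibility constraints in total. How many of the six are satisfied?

6

Low-risk (own payoff 2482 − 23×15.9 = 2116.3): to k=0 gives 926 → no gain ✓; to k=3.4 gives 1532 − 23×3.4 = 1453.8 → no gain ✓.
High-risk (own payoff 926): to k=3.4 gives 1532 − 213×3.4 = 807.8 → no gain ✓; to k=15.9 gives 2482 − 213×15.9 = -904.7 → no gain ✓.
Mid-risk (own payoff 1532 − 145×3.4 = 1039): to k=0 gives 926 → no gain ✓; to k=15.9 gives 2482 − 145×15.9 = 176.5 → no gain ✓.
6 of the 6 constraints hold; this profile is a separating equilibrium.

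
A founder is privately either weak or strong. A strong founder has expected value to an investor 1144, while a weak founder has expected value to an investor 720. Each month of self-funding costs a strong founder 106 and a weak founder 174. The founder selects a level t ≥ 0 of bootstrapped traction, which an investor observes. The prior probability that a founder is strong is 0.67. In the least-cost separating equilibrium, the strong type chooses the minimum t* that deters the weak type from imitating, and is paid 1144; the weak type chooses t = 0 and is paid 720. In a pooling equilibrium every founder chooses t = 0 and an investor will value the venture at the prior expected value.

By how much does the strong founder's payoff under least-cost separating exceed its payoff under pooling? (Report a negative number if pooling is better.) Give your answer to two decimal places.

-118.38

Least-cost separating signal: t* solves 720 = 1144 − 174·t*, so t* = (1144 − 720)/174 ≈ 2.4368.
Strong type's separating payoff: 1144 − 106 × t* = 1144 − 106 × (1144 − 720)/174 = 1144 − 44944/174 ≈ 885.7011.
Pooling payoff: 0.67 × 1144 + 0.33 × 720 = 1004.08.
Difference: 885.7011 − 1004.08 = -118.3789, i.e. -118.38 to two decimal places.
The strong type would prefer the pooling outcome.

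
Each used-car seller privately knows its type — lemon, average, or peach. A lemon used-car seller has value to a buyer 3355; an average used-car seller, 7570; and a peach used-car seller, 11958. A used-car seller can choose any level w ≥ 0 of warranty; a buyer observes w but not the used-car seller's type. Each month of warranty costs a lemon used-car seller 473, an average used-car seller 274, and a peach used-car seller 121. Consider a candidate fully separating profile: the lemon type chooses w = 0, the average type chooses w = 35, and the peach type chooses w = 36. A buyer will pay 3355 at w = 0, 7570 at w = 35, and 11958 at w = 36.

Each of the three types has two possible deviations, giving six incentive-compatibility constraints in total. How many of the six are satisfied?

Lemon (own payoff 3355): to w=35 gives 7570 − 473×35 = -8985 → no gain ✓; to w=36 gives 11958 − 473×36 = -5070 → no gain ✓.
Peach (own payoff 11958 − 121×36 = 7602): to w=0 gives 3355 → no gain ✓; to w=35 gives 7570 − 121×35 = 3335 → no gain ✓.
Average (own payoff 7570 − 274×35 = -2020): to w=0 gives 3355 → profitable ✗; to w=36 gives 11958 − 274×36 = 2094 → profitable ✗.
4 of the 6 constraints hold; not an equilibrium.

4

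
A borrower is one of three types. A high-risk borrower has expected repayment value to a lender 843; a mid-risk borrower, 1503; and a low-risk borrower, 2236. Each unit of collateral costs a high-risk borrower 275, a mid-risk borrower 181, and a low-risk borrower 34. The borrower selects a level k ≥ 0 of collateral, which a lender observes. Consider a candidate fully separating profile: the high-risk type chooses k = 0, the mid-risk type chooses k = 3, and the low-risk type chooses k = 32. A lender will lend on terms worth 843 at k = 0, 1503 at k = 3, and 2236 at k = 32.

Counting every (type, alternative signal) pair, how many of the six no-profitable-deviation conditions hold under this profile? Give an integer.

Low-risk (own payoff 2236 − 34×32 = 1148): to k=0 gives 843 → no gain ✓; to k=3 gives 1503 − 34×3 = 1401 → profitable ✗.
High-risk (own payoff 843): to k=3 gives 1503 − 275×3 = 678 → no gain ✓; to k=32 gives 2236 − 275×32 = -6564 → no gain ✓.
Mid-risk (own payoff 1503 − 181×3 = 960): to k=0 gives 843 → no gain ✓; to k=32 gives 2236 − 181×32 = -3556 → no gain ✓.
5 of the 6 constraints hold; not an equilibrium.

5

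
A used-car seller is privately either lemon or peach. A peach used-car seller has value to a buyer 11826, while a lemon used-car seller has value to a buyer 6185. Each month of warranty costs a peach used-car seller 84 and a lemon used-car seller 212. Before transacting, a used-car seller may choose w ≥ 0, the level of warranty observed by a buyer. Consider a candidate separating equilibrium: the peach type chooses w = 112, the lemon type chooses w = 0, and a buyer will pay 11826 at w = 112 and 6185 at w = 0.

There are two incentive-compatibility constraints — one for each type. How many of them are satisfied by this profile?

Peach type: signal → 11826 − 84 × 112 = 2418; deviate to 0 → 6185. IC fails (2418 < 6185).
Lemon type: stay at 0 → 6185; mimic → 11826 − 212 × 112 = -11918. IC holds (6185 ≥ -11918).
1 of 2 constraints hold, so this profile is not an equilibrium.

1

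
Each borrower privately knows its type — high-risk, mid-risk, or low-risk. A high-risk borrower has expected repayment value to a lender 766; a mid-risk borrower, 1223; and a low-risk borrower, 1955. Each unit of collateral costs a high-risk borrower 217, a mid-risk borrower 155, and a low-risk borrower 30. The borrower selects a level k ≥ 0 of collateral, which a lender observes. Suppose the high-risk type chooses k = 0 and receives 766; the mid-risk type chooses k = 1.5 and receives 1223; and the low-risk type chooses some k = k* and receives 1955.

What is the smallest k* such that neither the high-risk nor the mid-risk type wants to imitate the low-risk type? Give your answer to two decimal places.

6.22

High-risk type (on-path payoff 766) won't mimic when 766 ≥ 1955 − 217·k*, i.e. k* ≥ 5.48.
Mid-risk type (on-path payoff 1223 − 155×1.5 = 990.5) won't mimic when 990.5 ≥ 1955 − 155·k*, i.e. k* ≥ 6.22.
Both must hold, so k* = max(5.48, 6.22) = 6.22. The mid-risk type's constraint binds.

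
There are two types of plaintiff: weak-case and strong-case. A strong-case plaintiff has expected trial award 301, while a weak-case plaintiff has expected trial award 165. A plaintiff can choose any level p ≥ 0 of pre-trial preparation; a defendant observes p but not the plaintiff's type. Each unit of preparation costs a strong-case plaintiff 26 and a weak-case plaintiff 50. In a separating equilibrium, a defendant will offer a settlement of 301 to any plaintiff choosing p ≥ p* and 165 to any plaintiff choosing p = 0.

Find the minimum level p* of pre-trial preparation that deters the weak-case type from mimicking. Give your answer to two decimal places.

2.72

A weak-case plaintiff choosing p = 0 receives 165.
Imitating at p* instead would pay 301 at cost 50·p*, netting 301 − 50·p*.
Indifference: 165 = 301 − 50·p*, so p* = (301 − 165) / 50 = 2.72.
At p* the weak-case type's incentive constraint just binds; the strong-case type strictly prefers p* since its per-unit cost is lower.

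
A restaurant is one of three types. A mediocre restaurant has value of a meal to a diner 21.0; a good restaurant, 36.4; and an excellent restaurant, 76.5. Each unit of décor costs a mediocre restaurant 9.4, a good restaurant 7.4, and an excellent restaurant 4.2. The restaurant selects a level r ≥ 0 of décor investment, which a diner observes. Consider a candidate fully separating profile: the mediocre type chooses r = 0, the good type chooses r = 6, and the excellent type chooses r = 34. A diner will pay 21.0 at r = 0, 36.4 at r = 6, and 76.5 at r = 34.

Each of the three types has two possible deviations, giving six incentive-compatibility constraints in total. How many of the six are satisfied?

3

Excellent (own payoff 76.5 − 4.2×34 = -66.3): to r=0 gives 21.0 → profitable ✗; to r=6 gives 36.4 − 4.2×6 = 11.2 → profitable ✗.
Good (own payoff 36.4 − 7.4×6 = -8): to r=0 gives 21.0 → profitable ✗; to r=34 gives 76.5 − 7.4×34 = -175.1 → no gain ✓.
Mediocre (own payoff 21.0): to r=6 gives 36.4 − 9.4×6 = -20 → no gain ✓; to r=34 gives 76.5 − 9.4×34 = -243.1 → no gain ✓.
3 of the 6 constraints hold; not an equilibrium.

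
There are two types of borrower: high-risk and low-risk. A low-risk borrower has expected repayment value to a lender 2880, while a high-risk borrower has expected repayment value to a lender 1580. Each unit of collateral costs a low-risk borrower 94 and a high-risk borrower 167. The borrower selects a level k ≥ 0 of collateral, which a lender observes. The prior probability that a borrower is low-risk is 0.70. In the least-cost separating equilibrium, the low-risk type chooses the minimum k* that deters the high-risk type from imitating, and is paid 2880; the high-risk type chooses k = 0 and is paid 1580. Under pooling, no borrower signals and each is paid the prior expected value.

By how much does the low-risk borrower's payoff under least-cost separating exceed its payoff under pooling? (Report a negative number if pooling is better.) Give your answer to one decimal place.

-341.7

Least-cost separating signal: k* solves 1580 = 2880 − 167·k*, so k* = (2880 − 1580)/167 ≈ 7.7844.
Low-risk type's separating payoff: 2880 − 94 × k* = 2880 − 94 × (2880 − 1580)/167 = 2880 − 122200/167 ≈ 2148.263.
Pooling payoff: 0.70 × 2880 + 0.30 × 1580 = 2490.
Difference: 2148.263 − 2490 = -341.737, i.e. -341.7 to one decimal place.
The low-risk type would prefer the pooling outcome.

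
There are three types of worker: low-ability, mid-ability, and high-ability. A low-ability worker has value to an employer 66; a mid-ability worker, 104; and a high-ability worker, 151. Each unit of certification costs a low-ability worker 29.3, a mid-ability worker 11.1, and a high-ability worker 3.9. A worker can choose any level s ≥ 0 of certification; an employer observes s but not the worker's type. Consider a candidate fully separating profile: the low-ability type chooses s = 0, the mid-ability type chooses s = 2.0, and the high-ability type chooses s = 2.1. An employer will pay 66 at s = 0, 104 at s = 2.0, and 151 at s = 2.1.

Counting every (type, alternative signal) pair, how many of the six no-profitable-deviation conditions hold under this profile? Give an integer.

4

High-ability (own payoff 151 − 3.9×2.1 = 142.81): to s=0 gives 66 → no gain ✓; to s=2.0 gives 104 − 3.9×2.0 = 96.2 → no gain ✓.
Mid-ability (own payoff 104 − 11.1×2.0 = 81.8): to s=0 gives 66 → no gain ✓; to s=2.1 gives 151 − 11.1×2.1 = 127.69 → profitable ✗.
Low-ability (own payoff 66): to s=2.0 gives 104 − 29.3×2.0 = 45.4 → no gain ✓; to s=2.1 gives 151 − 29.3×2.1 = 89.47 → profitable ✗.
4 of the 6 constraints hold; not an equilibrium.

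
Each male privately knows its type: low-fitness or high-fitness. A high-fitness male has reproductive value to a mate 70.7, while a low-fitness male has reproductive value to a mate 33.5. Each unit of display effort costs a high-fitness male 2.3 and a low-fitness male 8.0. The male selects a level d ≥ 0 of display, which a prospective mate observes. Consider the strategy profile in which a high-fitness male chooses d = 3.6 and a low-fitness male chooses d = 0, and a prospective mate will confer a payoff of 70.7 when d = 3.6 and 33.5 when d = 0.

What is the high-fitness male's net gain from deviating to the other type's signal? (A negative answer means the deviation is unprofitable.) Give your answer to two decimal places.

-28.92

Playing d = 3.6 the high-fitness male receives 70.7 − 2.3 × 3.6 = 62.42.
Deviating to d = 0 yields 33.5 instead.
Gain from deviating: 33.5 − 62.42 = -28.92.
The gain is negative, so the high-fitness type's incentive-compatibility constraint is satisfied.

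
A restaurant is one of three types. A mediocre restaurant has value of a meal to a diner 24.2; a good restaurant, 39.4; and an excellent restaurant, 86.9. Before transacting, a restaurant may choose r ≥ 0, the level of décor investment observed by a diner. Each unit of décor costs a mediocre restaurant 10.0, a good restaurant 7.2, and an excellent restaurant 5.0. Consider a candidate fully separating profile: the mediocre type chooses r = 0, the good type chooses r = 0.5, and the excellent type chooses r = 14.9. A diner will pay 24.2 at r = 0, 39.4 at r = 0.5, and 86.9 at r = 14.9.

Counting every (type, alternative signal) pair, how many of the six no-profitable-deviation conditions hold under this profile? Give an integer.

3

Mediocre (own payoff 24.2): to r=0.5 gives 39.4 − 10.0×0.5 = 34.4 → profitable ✗; to r=14.9 gives 86.9 − 10.0×14.9 = -62.1 → no gain ✓.
Excellent (own payoff 86.9 − 5.0×14.9 = 12.4): to r=0 gives 24.2 → profitable ✗; to r=0.5 gives 39.4 − 5.0×0.5 = 36.9 → profitable ✗.
Good (own payoff 39.4 − 7.2×0.5 = 35.8): to r=0 gives 24.2 → no gain ✓; to r=14.9 gives 86.9 − 7.2×14.9 = -20.38 → no gain ✓.
3 of the 6 constraints hold; not an equilibrium.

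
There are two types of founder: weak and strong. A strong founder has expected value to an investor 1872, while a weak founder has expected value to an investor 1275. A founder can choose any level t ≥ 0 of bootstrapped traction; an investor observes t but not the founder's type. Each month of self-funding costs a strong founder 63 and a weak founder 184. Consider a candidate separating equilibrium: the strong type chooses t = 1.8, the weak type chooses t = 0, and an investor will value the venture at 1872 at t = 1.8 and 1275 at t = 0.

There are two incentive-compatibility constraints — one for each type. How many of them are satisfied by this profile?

1

Strong type: signal → 1872 − 63 × 1.8 = 1758.6; deviate to 0 → 1275. IC holds (1758.6 ≥ 1275).
Weak type: stay at 0 → 1275; mimic → 1872 − 184 × 1.8 = 1540.8. IC fails (1275 < 1540.8).
1 of 2 constraints hold, so this profile is not an equilibrium.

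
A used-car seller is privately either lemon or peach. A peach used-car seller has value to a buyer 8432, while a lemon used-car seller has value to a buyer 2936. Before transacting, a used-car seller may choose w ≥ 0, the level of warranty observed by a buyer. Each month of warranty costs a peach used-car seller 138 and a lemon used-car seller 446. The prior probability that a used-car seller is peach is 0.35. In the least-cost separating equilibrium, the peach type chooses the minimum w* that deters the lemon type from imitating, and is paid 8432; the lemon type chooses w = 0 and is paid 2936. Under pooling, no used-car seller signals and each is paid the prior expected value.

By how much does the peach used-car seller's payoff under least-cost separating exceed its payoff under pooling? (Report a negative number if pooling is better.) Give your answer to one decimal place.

1871.8

Least-cost separating signal: w* solves 2936 = 8432 − 446·w*, so w* = (8432 − 2936)/446 ≈ 12.3229.
Peach type's separating payoff: 8432 − 138 × w* = 8432 − 138 × (8432 − 2936)/446 = 8432 − 758448/446 ≈ 6731.444.
Pooling payoff: 0.35 × 8432 + 0.65 × 2936 = 4859.6.
Difference: 6731.444 − 4859.6 = 1871.844, i.e. 1871.8 to one decimal place.
The peach type prefers to separate.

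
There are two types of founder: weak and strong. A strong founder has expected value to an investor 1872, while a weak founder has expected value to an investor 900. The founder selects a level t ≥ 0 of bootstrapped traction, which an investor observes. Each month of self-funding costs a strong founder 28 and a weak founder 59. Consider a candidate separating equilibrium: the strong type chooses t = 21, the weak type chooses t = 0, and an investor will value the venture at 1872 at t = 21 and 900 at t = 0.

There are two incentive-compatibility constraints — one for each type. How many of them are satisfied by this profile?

2

Strong type: signal → 1872 − 28 × 21 = 1284; deviate to 0 → 900. IC holds (1284 ≥ 900).
Weak type: stay at 0 → 900; mimic → 1872 − 59 × 21 = 633. IC holds (900 ≥ 633).
2 of 2 constraints hold, so this is a separating equilibrium.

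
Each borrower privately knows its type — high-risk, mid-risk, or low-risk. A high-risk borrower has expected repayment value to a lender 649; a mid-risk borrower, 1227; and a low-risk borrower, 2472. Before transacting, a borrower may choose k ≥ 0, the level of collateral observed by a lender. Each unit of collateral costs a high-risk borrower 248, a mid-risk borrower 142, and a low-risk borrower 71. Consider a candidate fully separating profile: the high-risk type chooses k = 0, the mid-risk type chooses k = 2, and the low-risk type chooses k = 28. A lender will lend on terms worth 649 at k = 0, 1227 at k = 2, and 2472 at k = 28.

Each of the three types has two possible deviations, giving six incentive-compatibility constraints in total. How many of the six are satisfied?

3

High-risk (own payoff 649): to k=2 gives 1227 − 248×2 = 731 → profitable ✗; to k=28 gives 2472 − 248×28 = -4472 → no gain ✓.
Low-risk (own payoff 2472 − 71×28 = 484): to k=0 gives 649 → profitable ✗; to k=2 gives 1227 − 71×2 = 1085 → profitable ✗.
Mid-risk (own payoff 1227 − 142×2 = 943): to k=0 gives 649 → no gain ✓; to k=28 gives 2472 − 142×28 = -1504 → no gain ✓.
3 of the 6 constraints hold; not an equilibrium.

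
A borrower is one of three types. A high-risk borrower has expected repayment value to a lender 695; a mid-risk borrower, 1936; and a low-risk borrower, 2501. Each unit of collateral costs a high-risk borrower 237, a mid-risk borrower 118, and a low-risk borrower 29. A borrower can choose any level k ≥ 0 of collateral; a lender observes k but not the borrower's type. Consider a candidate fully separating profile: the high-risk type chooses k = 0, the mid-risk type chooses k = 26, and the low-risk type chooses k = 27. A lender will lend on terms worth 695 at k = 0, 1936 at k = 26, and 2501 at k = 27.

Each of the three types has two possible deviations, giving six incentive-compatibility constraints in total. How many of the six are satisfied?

Mid-risk (own payoff 1936 − 118×26 = -1132): to k=0 gives 695 → profitable ✗; to k=27 gives 2501 − 118×27 = -685 → profitable ✗.
Low-risk (own payoff 2501 − 29×27 = 1718): to k=0 gives 695 → no gain ✓; to k=26 gives 1936 − 29×26 = 1182 → no gain ✓.
High-risk (own payoff 695): to k=26 gives 1936 − 237×26 = -4226 → no gain ✓; to k=27 gives 2501 − 237×27 = -3898 → no gain ✓.
4 of the 6 constraints hold; not an equilibrium.

4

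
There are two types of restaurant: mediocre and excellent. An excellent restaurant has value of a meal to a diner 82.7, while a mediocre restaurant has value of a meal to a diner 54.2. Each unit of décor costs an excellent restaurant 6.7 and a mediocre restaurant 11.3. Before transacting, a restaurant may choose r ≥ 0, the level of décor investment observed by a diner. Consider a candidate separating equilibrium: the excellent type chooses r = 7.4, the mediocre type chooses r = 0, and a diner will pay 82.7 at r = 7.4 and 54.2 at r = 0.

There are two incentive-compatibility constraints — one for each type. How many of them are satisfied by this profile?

1

Excellent type: signal → 82.7 − 6.7 × 7.4 = 33.12; deviate to 0 → 54.2. IC fails (33.12 < 54.2).
Mediocre type: stay at 0 → 54.2; mimic → 82.7 − 11.3 × 7.4 = -0.92. IC holds (54.2 ≥ -0.92).
1 of 2 constraints hold, so this profile is not an equilibrium.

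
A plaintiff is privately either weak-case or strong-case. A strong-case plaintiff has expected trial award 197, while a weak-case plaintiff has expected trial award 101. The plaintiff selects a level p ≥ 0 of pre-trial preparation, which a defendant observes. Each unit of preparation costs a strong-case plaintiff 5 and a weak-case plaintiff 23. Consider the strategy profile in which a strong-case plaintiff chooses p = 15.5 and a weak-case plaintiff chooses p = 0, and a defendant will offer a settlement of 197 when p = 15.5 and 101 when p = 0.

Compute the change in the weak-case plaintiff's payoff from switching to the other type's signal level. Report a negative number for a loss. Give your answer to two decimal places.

Playing p = 0 the weak-case plaintiff receives 101.
Deviating to p = 15.5 brings payment 197 at cost 23 × 15.5 = 356.5, netting -159.5.
Gain from deviating: -159.5 − 101 = -260.50.
The gain is negative, so the weak-case type's incentive-compatibility constraint is satisfied.

-260.50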